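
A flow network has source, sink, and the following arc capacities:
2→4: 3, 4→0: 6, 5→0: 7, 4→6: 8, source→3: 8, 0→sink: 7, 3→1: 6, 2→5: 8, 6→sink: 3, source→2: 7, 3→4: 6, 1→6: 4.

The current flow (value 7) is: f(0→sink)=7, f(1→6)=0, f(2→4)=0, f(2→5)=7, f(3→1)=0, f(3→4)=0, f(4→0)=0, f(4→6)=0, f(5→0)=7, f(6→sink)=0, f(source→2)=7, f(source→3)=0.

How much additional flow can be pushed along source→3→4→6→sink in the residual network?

3

Residual capacities along the path: source→3: 8, 3→4: 6, 4→6: 8, 6→sink: 3.
Minimum is 3.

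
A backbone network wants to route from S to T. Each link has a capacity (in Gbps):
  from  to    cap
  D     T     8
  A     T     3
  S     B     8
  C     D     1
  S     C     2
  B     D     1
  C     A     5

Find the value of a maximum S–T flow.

3

Augment S→B→D→T: bottleneck 1. Total 1.
Augment S→C→D→T: bottleneck 1. Total 2.
Augment S→C→A→T: bottleneck 1. Total 3.
No augmenting path remains in the residual graph.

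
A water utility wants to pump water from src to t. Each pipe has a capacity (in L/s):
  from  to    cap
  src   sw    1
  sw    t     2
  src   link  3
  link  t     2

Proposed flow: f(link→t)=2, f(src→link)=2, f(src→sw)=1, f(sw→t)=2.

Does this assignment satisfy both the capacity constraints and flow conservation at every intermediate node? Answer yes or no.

No

Conservation fails at sw: inflow 1 ≠ outflow 2.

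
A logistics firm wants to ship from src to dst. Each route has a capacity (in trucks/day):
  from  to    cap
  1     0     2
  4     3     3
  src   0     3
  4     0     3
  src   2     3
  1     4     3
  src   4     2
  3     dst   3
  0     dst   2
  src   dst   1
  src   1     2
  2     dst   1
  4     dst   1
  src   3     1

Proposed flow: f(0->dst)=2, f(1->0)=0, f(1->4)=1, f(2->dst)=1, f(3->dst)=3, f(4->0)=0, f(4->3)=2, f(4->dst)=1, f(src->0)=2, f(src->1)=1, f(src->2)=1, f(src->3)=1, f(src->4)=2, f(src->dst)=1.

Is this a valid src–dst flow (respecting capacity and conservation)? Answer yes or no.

Yes

Every edge has 0 ≤ f(e) ≤ cap(e).
At each intermediate node, inflow equals outflow.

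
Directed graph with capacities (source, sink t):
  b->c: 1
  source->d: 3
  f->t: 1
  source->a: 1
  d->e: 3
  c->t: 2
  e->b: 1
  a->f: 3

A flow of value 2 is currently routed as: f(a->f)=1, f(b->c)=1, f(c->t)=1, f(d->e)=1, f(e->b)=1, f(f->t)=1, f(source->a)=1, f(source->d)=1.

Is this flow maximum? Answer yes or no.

Residual reachable from source: {d, e, source}; t is not reachable.
Saturated cut: e->b, source->a with total capacity 2 = current flow value. Flow is maximum.

Yes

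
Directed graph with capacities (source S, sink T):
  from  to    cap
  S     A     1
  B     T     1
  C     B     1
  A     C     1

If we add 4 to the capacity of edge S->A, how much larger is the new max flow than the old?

0

Original max flow = 1.
Even with extra capacity on S->A, another cut of capacity 1 remains binding.
New max flow = 1. Increase = 0.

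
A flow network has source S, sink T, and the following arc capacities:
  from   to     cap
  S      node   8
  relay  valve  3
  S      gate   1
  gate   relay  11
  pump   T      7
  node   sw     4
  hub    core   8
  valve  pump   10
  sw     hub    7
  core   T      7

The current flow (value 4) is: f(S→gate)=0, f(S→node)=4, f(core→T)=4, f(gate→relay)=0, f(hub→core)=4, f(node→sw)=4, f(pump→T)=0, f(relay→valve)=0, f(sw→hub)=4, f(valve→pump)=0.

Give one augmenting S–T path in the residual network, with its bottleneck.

S→gate→relay→valve→pump→T, bottleneck 1

Residual along S→gate→relay→valve→pump→T: S→gate: 1, gate→relay: 11, relay→valve: 3, valve→pump: 10, pump→T: 7.
Bottleneck = min = 1.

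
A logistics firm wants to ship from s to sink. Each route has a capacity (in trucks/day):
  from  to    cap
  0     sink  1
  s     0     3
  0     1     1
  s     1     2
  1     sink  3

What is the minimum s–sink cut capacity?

Max flow = 4 (via 3 augmenting paths).
In the residual at optimum, the set reachable from s is {0, s}.
Cut edges: s->1 (cap 2), 0->1 (cap 1), 0->sink (cap 1). Sum = 4.

4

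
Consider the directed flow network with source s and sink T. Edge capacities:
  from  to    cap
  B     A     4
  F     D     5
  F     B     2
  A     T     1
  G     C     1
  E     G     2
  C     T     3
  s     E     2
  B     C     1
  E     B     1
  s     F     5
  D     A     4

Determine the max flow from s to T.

3

Augment s->E->G->C->T: bottleneck 1. Total 1.
Augment s->E->B->C->T: bottleneck 1. Total 2.
Augment s->F->B->A->T: bottleneck 1. Total 3.
No augmenting path remains in the residual graph.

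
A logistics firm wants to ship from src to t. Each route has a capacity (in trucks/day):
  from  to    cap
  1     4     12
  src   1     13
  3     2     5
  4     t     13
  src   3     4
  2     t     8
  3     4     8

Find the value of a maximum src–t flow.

16

Augment src→1→4→t: bottleneck 12. Total 12.
Augment src→3→4→t: bottleneck 1. Total 13.
Augment src→3→2→t: bottleneck 3. Total 16.
No augmenting path remains in the residual graph.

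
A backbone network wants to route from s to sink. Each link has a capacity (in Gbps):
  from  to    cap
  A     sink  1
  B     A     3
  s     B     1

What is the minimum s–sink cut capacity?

1

Max flow = 1 (via 1 augmenting path).
In the residual at optimum, the set reachable from s is {s}.
Cut edges: s→B (cap 1). Sum = 1.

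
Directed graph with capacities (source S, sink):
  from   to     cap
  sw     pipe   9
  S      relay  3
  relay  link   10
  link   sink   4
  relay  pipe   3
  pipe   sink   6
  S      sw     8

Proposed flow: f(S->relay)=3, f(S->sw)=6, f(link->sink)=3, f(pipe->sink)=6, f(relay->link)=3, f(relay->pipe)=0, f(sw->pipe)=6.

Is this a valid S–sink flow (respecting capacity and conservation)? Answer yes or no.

Yes

Every edge has 0 ≤ f(e) ≤ cap(e).
At each intermediate node, inflow equals outflow.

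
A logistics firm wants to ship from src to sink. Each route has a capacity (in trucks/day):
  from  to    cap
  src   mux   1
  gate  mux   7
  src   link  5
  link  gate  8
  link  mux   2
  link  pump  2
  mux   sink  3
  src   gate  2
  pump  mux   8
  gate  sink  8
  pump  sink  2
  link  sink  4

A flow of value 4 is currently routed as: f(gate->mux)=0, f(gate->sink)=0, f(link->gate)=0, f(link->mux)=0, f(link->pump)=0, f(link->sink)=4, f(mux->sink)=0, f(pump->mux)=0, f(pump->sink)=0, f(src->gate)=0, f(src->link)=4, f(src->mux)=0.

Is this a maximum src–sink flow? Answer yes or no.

Residual path src->gate->sink has bottleneck 2 > 0.
Pushing 2 along it raises the flow to 6, so the given flow is not maximum.

No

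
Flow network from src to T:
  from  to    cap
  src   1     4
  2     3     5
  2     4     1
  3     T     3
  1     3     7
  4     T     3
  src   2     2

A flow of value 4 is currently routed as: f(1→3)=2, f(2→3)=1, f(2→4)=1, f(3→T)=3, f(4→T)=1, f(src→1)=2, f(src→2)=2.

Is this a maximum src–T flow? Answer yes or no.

Yes

Residual reachable from src: {1, 2, 3, src}; T is not reachable.
Saturated cut: 2→4, 3→T with total capacity 4 = current flow value. Flow is maximum.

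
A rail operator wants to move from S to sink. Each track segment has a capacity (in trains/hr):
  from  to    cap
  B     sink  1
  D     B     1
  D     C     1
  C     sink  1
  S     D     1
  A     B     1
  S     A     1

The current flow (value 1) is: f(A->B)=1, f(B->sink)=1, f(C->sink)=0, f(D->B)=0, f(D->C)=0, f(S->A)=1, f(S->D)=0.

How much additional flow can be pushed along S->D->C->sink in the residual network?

Residual capacities along the path: S->D: 1, D->C: 1, C->sink: 1.
Minimum is 1.

1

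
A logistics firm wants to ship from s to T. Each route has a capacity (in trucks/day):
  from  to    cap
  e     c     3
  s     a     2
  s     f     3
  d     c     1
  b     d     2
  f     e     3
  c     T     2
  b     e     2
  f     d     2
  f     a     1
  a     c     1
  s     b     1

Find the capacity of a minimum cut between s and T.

Max flow = 2 (via 2 augmenting paths).
In the residual at optimum, the set reachable from s is {a, b, c, d, e, f, s}.
Cut edges: c→T (cap 2). Sum = 2.

2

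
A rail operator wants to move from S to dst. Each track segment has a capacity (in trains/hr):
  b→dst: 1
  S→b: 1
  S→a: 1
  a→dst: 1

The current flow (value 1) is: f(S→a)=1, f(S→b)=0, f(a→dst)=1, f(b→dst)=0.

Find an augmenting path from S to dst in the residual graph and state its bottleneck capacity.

Residual along S→b→dst: S→b: 1, b→dst: 1.
Bottleneck = min = 1.

S→b→dst, bottleneck 1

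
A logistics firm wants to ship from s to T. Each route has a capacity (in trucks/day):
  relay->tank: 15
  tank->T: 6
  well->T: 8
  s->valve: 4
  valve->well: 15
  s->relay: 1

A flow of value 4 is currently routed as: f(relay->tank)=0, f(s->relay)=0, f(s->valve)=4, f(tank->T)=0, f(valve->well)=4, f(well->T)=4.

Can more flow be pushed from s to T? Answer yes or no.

Residual path s->relay->tank->T has bottleneck 1 > 0.
Pushing 1 along it raises the flow to 5, so the given flow is not maximum.

Yes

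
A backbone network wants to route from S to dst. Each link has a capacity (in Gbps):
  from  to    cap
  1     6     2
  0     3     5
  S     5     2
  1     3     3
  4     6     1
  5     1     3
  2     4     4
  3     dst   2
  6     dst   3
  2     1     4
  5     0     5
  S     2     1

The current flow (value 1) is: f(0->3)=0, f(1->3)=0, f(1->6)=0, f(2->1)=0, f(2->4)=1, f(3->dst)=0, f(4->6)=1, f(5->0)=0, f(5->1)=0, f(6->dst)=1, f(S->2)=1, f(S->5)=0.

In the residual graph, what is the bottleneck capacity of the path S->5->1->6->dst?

Residual capacities along the path: S->5: 2, 5->1: 3, 1->6: 2, 6->dst: 2.
Minimum is 2.

2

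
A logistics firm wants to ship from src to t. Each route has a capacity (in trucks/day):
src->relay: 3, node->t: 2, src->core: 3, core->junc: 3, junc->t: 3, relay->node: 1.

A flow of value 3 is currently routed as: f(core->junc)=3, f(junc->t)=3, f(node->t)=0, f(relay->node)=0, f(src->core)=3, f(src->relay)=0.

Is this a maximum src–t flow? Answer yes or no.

No

Residual path src->relay->node->t has bottleneck 1 > 0.
Pushing 1 along it raises the flow to 4, so the given flow is not maximum.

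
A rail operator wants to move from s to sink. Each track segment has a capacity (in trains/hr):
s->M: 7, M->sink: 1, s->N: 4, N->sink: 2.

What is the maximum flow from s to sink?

Augment s->N->sink: bottleneck 2. Total 2.
Augment s->M->sink: bottleneck 1. Total 3.
No augmenting path remains in the residual graph.

3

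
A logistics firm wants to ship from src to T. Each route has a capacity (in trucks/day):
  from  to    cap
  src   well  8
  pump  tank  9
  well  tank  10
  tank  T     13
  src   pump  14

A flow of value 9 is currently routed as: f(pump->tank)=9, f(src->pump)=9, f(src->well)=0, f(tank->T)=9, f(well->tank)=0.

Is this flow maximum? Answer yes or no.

No

Residual path src->well->tank->T has bottleneck 4 > 0.
Pushing 4 along it raises the flow to 13, so the given flow is not maximum.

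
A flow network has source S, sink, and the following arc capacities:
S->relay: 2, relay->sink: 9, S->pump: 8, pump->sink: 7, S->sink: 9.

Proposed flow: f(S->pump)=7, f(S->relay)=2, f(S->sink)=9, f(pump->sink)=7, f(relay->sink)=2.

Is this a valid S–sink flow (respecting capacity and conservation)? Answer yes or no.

Every edge has 0 ≤ f(e) ≤ cap(e).
At each intermediate node, inflow equals outflow.

Yes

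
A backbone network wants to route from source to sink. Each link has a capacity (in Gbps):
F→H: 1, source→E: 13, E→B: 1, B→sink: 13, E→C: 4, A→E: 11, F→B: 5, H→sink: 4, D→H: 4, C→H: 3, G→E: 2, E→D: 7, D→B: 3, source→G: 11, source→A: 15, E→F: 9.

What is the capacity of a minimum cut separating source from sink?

Max flow = 13 (via 5 augmenting paths).
In the residual at optimum, the set reachable from source is {A, C, D, E, F, G, H, source}.
Cut edges: E→B (cap 1), F→B (cap 5), D→B (cap 3), H→sink (cap 4). Sum = 13.

13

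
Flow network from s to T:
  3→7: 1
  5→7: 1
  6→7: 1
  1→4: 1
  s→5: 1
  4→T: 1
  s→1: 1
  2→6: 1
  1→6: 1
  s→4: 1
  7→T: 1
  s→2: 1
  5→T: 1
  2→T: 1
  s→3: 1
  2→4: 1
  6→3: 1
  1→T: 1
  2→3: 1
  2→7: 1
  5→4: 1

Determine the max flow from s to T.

Augment s→5→T: bottleneck 1. Total 1.
Augment s→2→T: bottleneck 1. Total 2.
Augment s→1→T: bottleneck 1. Total 3.
Augment s→4→T: bottleneck 1. Total 4.
Augment s→3→7→T: bottleneck 1. Total 5.
No augmenting path remains in the residual graph.

5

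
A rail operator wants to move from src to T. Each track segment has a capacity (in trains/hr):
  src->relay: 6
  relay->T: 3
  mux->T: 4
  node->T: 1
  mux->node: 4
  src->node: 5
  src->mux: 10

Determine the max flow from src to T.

Augment src->mux->T: bottleneck 4. Total 4.
Augment src->node->T: bottleneck 1. Total 5.
Augment src->relay->T: bottleneck 3. Total 8.
No augmenting path remains in the residual graph.

8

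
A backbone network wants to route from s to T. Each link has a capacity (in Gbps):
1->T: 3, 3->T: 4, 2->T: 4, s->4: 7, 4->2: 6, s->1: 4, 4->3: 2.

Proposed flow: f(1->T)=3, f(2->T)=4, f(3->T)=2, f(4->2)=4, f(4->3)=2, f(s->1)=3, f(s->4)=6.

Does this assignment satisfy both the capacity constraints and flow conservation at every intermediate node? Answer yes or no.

Yes

Every edge has 0 ≤ f(e) ≤ cap(e).
At each intermediate node, inflow equals outflow.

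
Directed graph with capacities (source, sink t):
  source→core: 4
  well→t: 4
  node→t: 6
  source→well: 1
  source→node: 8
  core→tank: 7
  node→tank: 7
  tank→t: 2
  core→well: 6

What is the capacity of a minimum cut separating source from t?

Max flow = 12 (via 5 augmenting paths).
In the residual at optimum, the set reachable from source is {core, node, source, tank, well}.
Cut edges: node→t (cap 6), well→t (cap 4), tank→t (cap 2). Sum = 12.

12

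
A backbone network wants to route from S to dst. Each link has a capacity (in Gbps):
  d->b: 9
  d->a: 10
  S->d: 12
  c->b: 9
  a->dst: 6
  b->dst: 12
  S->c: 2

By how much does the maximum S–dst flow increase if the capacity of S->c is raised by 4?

4

Original max flow = 14.
After raising cap(S->c), augmenting paths through that edge carry 4 more units.
New max flow = 18. Increase = 4.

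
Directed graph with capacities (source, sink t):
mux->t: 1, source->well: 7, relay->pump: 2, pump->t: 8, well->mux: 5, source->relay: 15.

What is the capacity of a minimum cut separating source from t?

3

Max flow = 3 (via 2 augmenting paths).
In the residual at optimum, the set reachable from source is {mux, relay, source, well}.
Cut edges: relay->pump (cap 2), mux->t (cap 1). Sum = 3.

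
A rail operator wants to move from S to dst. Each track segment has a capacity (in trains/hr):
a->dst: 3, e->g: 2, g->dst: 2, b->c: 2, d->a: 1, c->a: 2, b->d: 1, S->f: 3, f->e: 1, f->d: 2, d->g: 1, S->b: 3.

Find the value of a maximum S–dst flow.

5

Augment S->f->e->g->dst: bottleneck 1. Total 1.
Augment S->f->d->g->dst: bottleneck 1. Total 2.
Augment S->f->d->a->dst: bottleneck 1. Total 3.
Augment S->b->c->a->dst: bottleneck 2. Total 5.
No augmenting path remains in the residual graph.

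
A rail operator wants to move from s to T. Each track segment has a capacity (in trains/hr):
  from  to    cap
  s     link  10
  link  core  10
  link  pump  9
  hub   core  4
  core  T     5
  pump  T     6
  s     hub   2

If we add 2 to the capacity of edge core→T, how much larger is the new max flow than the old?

1

Original max flow = 11.
After raising cap(core→T), augmenting paths through that edge carry 1 more unit.
New max flow = 12. Increase = 1.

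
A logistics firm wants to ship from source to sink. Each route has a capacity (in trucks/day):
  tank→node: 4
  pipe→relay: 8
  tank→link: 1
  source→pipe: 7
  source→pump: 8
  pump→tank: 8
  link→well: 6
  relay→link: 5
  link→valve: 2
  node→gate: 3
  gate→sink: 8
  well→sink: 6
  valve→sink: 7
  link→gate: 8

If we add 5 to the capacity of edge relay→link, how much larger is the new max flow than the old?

Original max flow = 9.
After raising cap(relay→link), augmenting paths through that edge carry 2 more units.
New max flow = 11. Increase = 2.

2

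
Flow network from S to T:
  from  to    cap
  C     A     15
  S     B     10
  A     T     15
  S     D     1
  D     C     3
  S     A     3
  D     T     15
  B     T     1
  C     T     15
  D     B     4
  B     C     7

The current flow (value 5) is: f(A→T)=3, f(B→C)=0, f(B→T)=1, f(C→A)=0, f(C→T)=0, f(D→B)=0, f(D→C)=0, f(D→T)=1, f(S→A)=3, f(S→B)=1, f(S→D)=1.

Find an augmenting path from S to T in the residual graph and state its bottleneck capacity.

Residual along S→B→C→T: S→B: 9, B→C: 7, C→T: 15.
Bottleneck = min = 7.

S→B→C→T, bottleneck 7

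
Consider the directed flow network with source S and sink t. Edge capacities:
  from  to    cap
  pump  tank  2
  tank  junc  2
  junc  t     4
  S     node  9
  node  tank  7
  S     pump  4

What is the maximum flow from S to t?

Augment S→node→tank→junc→t: bottleneck 2. Total 2.
No augmenting path remains in the residual graph.

2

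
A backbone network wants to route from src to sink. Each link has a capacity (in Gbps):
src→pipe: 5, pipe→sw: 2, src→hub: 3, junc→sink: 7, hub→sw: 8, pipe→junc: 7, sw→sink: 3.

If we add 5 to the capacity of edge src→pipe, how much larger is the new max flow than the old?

Original max flow = 8.
After raising cap(src→pipe), augmenting paths through that edge carry 2 more units.
New max flow = 10. Increase = 2.

2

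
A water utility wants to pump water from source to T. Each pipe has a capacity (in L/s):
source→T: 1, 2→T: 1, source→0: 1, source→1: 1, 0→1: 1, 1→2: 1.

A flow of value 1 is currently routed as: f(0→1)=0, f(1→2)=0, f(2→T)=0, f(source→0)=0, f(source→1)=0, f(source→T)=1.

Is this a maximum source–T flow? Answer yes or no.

No

Residual path source→1→2→T has bottleneck 1 > 0.
Pushing 1 along it raises the flow to 2, so the given flow is not maximum.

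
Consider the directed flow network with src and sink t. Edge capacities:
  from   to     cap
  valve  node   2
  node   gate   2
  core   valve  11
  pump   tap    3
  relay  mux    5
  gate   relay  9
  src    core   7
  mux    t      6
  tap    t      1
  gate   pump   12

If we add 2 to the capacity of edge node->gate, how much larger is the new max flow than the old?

Original max flow = 2.
Edge node->gate does not cross the min cut (source side {core, src, valve}), so extra capacity there cannot help.
New max flow = 2. Increase = 0.

0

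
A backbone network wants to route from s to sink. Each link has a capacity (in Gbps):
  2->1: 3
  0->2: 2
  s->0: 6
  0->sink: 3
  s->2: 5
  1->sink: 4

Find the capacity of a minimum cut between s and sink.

6

Max flow = 6 (via 2 augmenting paths).
In the residual at optimum, the set reachable from s is {0, 2, s}.
Cut edges: 0->sink (cap 3), 2->1 (cap 3). Sum = 6.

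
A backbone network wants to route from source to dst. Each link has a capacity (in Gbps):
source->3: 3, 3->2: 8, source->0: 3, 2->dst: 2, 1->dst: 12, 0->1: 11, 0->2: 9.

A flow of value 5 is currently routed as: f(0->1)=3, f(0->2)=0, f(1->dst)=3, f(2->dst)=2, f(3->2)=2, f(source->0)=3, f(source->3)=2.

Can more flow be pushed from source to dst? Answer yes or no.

No

Residual reachable from source: {2, 3, source}; dst is not reachable.
Saturated cut: source->0, 2->dst with total capacity 5 = current flow value. Flow is maximum.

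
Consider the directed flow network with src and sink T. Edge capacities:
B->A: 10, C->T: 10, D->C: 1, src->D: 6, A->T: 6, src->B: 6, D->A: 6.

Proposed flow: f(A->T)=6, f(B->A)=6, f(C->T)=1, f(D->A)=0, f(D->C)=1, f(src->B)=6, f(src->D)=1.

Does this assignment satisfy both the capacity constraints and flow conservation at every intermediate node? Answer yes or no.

Yes

Every edge has 0 ≤ f(e) ≤ cap(e).
At each intermediate node, inflow equals outflow.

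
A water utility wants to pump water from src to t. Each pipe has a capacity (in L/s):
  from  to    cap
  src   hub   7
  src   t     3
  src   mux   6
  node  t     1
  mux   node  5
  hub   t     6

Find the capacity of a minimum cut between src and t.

10

Max flow = 10 (via 3 augmenting paths).
In the residual at optimum, the set reachable from src is {hub, mux, node, src}.
Cut edges: src→t (cap 3), hub→t (cap 6), node→t (cap 1). Sum = 10.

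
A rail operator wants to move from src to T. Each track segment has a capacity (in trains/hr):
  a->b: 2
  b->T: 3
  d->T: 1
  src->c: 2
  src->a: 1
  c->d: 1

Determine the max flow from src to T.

Augment src->c->d->T: bottleneck 1. Total 1.
Augment src->a->b->T: bottleneck 1. Total 2.
No augmenting path remains in the residual graph.

2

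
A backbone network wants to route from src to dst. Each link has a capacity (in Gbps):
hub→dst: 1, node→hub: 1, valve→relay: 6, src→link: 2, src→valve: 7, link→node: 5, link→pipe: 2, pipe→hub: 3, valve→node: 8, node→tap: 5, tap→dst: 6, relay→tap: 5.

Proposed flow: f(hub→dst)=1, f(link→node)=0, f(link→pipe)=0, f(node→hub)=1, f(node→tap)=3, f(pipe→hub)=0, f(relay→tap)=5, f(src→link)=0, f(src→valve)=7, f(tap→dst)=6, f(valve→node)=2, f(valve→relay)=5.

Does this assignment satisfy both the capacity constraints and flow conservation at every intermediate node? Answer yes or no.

No

Conservation fails at node: inflow 2 ≠ outflow 4.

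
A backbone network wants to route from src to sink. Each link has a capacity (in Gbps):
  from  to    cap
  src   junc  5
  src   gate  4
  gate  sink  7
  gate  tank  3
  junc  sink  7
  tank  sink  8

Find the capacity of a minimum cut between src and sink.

9

Max flow = 9 (via 2 augmenting paths).
In the residual at optimum, the set reachable from src is {src}.
Cut edges: src->junc (cap 5), src->gate (cap 4). Sum = 9.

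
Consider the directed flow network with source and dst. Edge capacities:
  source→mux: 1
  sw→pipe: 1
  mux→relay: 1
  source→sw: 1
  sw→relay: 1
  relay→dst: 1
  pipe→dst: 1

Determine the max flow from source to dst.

Augment source→mux→relay→dst: bottleneck 1. Total 1.
Augment source→sw→pipe→dst: bottleneck 1. Total 2.
No augmenting path remains in the residual graph.

2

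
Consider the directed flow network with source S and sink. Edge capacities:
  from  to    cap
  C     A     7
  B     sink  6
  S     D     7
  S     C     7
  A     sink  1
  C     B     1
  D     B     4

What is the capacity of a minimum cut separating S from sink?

Max flow = 6 (via 3 augmenting paths).
In the residual at optimum, the set reachable from S is {A, C, D, S}.
Cut edges: C->B (cap 1), A->sink (cap 1), D->B (cap 4). Sum = 6.

6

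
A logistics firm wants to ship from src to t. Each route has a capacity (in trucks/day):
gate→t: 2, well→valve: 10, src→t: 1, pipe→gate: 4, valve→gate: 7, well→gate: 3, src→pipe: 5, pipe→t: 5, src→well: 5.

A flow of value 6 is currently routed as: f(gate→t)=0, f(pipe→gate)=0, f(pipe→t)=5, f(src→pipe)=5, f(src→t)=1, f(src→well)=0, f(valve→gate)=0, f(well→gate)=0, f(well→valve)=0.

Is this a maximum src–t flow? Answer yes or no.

Residual path src→well→gate→t has bottleneck 2 > 0.
Pushing 2 along it raises the flow to 8, so the given flow is not maximum.

No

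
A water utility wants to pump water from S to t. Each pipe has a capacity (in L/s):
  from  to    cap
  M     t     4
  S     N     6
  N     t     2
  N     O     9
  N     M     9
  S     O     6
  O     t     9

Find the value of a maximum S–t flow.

Augment S->N->t: bottleneck 2. Total 2.
Augment S->O->t: bottleneck 6. Total 8.
Augment S->N->M->t: bottleneck 4. Total 12.
No augmenting path remains in the residual graph.

12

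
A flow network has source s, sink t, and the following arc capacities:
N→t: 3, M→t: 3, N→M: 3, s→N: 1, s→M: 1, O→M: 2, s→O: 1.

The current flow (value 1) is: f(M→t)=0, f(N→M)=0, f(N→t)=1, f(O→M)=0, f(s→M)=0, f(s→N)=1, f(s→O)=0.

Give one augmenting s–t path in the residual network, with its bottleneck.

Residual along s→M→t: s→M: 1, M→t: 3.
Bottleneck = min = 1.

s→M→t, bottleneck 1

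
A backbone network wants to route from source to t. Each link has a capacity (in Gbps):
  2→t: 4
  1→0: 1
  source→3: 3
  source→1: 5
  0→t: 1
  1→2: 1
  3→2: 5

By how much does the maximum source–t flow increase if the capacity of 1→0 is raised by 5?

Original max flow = 5.
Even with extra capacity on 1→0, another cut of capacity 5 remains binding.
New max flow = 5. Increase = 0.

0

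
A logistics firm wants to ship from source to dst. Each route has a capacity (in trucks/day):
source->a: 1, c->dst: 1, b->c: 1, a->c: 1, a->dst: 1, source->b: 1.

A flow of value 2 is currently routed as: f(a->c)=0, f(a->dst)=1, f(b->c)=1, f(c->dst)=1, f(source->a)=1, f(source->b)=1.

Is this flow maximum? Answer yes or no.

Yes

Residual reachable from source: {source}; dst is not reachable.
Saturated cut: source->b, source->a with total capacity 2 = current flow value. Flow is maximum.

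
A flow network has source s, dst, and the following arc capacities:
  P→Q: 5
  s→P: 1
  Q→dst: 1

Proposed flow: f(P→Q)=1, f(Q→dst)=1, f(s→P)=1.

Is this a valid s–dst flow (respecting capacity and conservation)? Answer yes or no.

Yes

Every edge has 0 ≤ f(e) ≤ cap(e).
At each intermediate node, inflow equals outflow.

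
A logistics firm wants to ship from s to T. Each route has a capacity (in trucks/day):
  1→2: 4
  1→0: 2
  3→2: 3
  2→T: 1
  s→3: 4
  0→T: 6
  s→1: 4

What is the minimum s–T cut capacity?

Max flow = 3 (via 2 augmenting paths).
In the residual at optimum, the set reachable from s is {1, 2, 3, s}.
Cut edges: 1→0 (cap 2), 2→T (cap 1). Sum = 3.

3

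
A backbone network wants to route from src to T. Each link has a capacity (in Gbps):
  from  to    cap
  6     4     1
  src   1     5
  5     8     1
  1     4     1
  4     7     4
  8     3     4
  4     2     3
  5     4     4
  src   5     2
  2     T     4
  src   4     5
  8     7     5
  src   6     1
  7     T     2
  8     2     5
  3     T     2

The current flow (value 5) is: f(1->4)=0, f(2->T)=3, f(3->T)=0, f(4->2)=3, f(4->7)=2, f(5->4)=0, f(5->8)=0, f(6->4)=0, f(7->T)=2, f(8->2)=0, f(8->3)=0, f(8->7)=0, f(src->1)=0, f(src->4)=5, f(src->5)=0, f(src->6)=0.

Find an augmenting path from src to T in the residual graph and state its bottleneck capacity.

Residual along src->5->8->3->T: src->5: 2, 5->8: 1, 8->3: 4, 3->T: 2.
Bottleneck = min = 1.

src->5->8->3->T, bottleneck 1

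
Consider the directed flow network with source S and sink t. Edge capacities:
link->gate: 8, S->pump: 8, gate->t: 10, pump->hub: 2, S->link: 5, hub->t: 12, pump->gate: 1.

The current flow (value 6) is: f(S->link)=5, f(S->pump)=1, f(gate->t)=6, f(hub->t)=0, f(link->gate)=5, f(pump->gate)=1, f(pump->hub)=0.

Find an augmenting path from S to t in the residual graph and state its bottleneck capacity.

Residual along S->pump->hub->t: S->pump: 7, pump->hub: 2, hub->t: 12.
Bottleneck = min = 2.

S->pump->hub->t, bottleneck 2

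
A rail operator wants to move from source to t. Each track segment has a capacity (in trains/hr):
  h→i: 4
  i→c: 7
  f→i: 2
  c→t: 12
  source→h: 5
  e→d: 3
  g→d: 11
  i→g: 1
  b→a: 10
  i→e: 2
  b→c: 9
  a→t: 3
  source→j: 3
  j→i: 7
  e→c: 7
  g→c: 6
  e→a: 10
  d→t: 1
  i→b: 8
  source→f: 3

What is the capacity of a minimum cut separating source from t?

Max flow = 9 (via 4 augmenting paths).
In the residual at optimum, the set reachable from source is {f, h, source}.
Cut edges: source→j (cap 3), h→i (cap 4), f→i (cap 2). Sum = 9.

9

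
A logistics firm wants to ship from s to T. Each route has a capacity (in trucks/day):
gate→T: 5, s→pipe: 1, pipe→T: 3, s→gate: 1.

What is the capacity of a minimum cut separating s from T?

2

Max flow = 2 (via 2 augmenting paths).
In the residual at optimum, the set reachable from s is {s}.
Cut edges: s→gate (cap 1), s→pipe (cap 1). Sum = 2.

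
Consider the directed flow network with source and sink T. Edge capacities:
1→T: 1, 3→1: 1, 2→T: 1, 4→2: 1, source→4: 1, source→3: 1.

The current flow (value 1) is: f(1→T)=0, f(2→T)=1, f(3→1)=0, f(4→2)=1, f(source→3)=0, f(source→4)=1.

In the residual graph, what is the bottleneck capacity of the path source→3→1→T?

1

Residual capacities along the path: source→3: 1, 3→1: 1, 1→T: 1.
Minimum is 1.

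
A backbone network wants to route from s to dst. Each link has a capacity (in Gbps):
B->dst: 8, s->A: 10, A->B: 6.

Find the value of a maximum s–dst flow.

Augment s->A->B->dst: bottleneck 6. Total 6.
No augmenting path remains in the residual graph.

6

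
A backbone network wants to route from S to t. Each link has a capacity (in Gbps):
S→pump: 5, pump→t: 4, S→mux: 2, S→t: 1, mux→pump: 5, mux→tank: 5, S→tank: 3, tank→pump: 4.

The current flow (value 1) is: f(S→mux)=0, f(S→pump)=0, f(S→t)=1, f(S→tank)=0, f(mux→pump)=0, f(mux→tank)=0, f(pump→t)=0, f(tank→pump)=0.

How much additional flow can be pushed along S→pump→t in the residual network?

Residual capacities along the path: S→pump: 5, pump→t: 4.
Minimum is 4.

4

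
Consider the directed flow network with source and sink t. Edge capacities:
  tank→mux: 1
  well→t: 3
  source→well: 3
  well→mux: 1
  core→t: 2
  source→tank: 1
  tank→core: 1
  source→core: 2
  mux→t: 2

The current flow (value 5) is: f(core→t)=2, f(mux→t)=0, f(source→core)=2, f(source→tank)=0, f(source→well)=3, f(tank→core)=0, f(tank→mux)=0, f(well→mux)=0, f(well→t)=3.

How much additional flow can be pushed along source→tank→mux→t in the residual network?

1

Residual capacities along the path: source→tank: 1, tank→mux: 1, mux→t: 2.
Minimum is 1.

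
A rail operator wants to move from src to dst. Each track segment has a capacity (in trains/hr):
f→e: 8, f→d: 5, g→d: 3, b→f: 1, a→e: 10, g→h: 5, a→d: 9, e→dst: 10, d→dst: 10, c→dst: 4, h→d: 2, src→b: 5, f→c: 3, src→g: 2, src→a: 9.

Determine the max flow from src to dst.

Augment src→g→d→dst: bottleneck 2. Total 2.
Augment src→a→d→dst: bottleneck 8. Total 10.
Augment src→a→e→dst: bottleneck 1. Total 11.
Augment src→b→f→c→dst: bottleneck 1. Total 12.
No augmenting path remains in the residual graph.

12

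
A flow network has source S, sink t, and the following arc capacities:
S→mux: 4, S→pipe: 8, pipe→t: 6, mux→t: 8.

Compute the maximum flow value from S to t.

10

Augment S→mux→t: bottleneck 4. Total 4.
Augment S→pipe→t: bottleneck 6. Total 10.
No augmenting path remains in the residual graph.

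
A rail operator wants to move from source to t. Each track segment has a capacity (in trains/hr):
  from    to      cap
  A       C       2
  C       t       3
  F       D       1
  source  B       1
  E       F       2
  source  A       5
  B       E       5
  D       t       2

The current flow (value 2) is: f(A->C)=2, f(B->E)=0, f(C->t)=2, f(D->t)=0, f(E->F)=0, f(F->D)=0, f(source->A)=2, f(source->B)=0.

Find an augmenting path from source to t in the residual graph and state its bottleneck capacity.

source->B->E->F->D->t, bottleneck 1

Residual along source->B->E->F->D->t: source->B: 1, B->E: 5, E->F: 2, F->D: 1, D->t: 2.
Bottleneck = min = 1.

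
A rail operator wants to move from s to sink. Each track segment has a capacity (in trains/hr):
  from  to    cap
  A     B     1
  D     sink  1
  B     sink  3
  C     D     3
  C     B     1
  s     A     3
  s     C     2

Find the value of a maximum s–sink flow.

Augment s→A→B→sink: bottleneck 1. Total 1.
Augment s→C→B→sink: bottleneck 1. Total 2.
Augment s→C→D→sink: bottleneck 1. Total 3.
No augmenting path remains in the residual graph.

3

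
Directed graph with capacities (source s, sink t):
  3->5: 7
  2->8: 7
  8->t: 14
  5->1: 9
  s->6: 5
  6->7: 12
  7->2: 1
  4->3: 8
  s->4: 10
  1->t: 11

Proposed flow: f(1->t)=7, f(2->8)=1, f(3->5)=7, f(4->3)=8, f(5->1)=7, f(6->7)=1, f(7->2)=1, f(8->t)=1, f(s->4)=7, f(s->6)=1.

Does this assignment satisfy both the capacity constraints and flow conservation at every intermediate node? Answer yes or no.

Conservation fails at 4: inflow 7 ≠ outflow 8.

No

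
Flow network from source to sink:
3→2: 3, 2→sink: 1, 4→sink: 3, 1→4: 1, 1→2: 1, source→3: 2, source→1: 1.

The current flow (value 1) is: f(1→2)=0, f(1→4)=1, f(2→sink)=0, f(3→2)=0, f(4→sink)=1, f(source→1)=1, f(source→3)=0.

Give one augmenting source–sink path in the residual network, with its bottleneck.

source→3→2→sink, bottleneck 1

Residual along source→3→2→sink: source→3: 2, 3→2: 3, 2→sink: 1.
Bottleneck = min = 1.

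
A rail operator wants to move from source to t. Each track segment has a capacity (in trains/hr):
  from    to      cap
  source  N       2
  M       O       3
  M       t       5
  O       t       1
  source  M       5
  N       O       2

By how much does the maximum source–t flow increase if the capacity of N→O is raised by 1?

0

Original max flow = 6.
Edge N→O does not cross the min cut (source side {N, O, source}), so extra capacity there cannot help.
New max flow = 6. Increase = 0.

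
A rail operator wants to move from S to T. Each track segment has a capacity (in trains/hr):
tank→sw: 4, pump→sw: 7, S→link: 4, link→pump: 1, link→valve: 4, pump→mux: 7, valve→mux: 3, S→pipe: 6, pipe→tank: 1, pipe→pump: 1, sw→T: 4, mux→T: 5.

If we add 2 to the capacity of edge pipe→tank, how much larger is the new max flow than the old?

2

Original max flow = 6.
After raising cap(pipe→tank), augmenting paths through that edge carry 2 more units.
New max flow = 8. Increase = 2.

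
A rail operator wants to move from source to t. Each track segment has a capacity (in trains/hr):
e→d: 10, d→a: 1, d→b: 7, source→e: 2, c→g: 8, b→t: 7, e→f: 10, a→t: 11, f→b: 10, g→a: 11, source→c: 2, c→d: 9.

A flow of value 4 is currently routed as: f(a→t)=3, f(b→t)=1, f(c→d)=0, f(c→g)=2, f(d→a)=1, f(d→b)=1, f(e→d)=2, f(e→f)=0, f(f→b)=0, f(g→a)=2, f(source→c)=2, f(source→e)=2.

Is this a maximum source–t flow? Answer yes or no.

Yes

Residual reachable from source: {source}; t is not reachable.
Saturated cut: source→c, source→e with total capacity 4 = current flow value. Flow is maximum.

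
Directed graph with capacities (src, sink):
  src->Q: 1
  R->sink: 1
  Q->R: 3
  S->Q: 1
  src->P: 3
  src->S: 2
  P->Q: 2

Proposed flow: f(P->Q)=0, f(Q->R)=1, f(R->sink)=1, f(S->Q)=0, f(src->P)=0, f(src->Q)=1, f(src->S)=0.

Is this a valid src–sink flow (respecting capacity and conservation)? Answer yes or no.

Yes

Every edge has 0 ≤ f(e) ≤ cap(e).
At each intermediate node, inflow equals outflow.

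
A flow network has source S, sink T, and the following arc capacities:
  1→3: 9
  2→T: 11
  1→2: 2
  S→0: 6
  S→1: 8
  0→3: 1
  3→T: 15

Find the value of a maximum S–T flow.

9

Augment S→1→2→T: bottleneck 2. Total 2.
Augment S→1→3→T: bottleneck 6. Total 8.
Augment S→0→3→T: bottleneck 1. Total 9.
No augmenting path remains in the residual graph.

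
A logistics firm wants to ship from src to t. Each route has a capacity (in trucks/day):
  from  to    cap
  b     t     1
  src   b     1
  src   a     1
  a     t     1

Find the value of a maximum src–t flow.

Augment src→b→t: bottleneck 1. Total 1.
Augment src→a→t: bottleneck 1. Total 2.
No augmenting path remains in the residual graph.

2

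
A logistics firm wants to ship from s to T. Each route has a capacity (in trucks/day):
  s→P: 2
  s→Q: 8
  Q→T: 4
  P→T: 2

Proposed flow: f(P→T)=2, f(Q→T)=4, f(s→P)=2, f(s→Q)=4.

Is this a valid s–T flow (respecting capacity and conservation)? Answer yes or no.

Yes

Every edge has 0 ≤ f(e) ≤ cap(e).
At each intermediate node, inflow equals outflow.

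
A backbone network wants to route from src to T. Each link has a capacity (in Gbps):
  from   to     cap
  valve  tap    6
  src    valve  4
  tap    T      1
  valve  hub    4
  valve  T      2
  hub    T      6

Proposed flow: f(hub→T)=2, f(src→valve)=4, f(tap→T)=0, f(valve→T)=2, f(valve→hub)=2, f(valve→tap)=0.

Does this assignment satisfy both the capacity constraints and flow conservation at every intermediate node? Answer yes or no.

Every edge has 0 ≤ f(e) ≤ cap(e).
At each intermediate node, inflow equals outflow.

Yes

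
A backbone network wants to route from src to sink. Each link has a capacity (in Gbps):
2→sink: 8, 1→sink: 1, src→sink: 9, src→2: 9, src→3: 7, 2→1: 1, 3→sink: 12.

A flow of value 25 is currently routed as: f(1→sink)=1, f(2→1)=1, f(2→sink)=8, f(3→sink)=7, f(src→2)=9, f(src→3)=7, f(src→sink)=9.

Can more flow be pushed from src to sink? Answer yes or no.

Residual reachable from src: {src}; sink is not reachable.
Saturated cut: src→2, src→3, src→sink with total capacity 25 = current flow value. Flow is maximum.

No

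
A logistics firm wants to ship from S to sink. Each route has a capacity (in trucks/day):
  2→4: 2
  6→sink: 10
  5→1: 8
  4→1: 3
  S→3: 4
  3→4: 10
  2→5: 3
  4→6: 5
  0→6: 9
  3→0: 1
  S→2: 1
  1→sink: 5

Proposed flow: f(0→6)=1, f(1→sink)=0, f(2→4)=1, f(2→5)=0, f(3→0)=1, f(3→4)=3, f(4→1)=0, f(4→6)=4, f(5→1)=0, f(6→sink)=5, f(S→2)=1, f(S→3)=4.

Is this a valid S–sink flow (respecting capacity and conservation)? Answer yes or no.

Every edge has 0 ≤ f(e) ≤ cap(e).
At each intermediate node, inflow equals outflow.

Yes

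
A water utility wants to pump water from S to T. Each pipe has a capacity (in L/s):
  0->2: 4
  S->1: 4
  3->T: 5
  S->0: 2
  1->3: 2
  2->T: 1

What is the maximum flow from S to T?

3

Augment S->0->2->T: bottleneck 1. Total 1.
Augment S->1->3->T: bottleneck 2. Total 3.
No augmenting path remains in the residual graph.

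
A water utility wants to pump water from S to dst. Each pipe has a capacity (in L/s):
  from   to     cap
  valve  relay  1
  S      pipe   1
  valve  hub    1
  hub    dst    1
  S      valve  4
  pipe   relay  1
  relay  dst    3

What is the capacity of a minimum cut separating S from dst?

Max flow = 3 (via 3 augmenting paths).
In the residual at optimum, the set reachable from S is {S, valve}.
Cut edges: S->pipe (cap 1), valve->relay (cap 1), valve->hub (cap 1). Sum = 3.

3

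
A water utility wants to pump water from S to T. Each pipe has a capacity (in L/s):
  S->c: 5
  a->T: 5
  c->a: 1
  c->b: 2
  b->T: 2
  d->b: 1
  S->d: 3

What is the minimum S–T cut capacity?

Max flow = 3 (via 2 augmenting paths).
In the residual at optimum, the set reachable from S is {S, b, c, d}.
Cut edges: c->a (cap 1), b->T (cap 2). Sum = 3.

3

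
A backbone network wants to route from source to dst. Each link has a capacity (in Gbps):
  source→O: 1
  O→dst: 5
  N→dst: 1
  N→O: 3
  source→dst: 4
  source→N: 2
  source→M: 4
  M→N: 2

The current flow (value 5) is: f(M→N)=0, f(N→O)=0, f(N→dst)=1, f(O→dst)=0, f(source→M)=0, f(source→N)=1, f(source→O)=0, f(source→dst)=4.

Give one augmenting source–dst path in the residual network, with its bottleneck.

source→O→dst, bottleneck 1

Residual along source→O→dst: source→O: 1, O→dst: 5.
Bottleneck = min = 1.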